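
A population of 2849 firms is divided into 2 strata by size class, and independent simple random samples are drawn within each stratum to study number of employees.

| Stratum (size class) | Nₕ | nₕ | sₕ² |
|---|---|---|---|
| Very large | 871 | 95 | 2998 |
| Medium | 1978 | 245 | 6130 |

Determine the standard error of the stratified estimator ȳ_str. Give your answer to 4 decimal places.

3.6324

Var(ȳ_str) = Σₕ Wₕ²(1 − fₕ)sₕ²/nₕ with Wₕ = Nₕ/N, N = 2849.
Very large: Wₕ = 0.30572131; term = 0.30572131²·(1 − 0.10907003)·2998/95 = 2.6278647.
Medium: Wₕ = 0.69427869; term = 0.69427869²·(1 − 0.12386249)·6130/245 = 10.566577.
Sum = 13.194442.
SE = √(13.194442) = 3.6324.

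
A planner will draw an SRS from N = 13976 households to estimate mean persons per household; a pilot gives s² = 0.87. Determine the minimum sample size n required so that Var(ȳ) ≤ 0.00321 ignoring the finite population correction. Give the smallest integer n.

272

Without fpc, n₀ = s²/D = 0.87/0.00321 = 271.0280.
Rounding up, n = 272.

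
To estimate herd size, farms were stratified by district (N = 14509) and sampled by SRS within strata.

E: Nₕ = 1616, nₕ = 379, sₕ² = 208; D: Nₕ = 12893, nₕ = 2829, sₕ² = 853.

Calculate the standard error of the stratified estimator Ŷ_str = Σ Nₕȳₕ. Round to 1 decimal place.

6342.0

Var(Ŷ_str) = Σₕ Nₕ²(1 − fₕ)sₕ²/nₕ.
E: 1616²·(1 − 379/1616)·208/379 = 1.0970721 × 10^6.
D: 12893²·(1 − 2829/12893)·853/2829 = 3.912377 × 10^7.
Sum = 4.0220842 × 10^7.
SE = √(4.0220842 × 10^7) = 6342.0.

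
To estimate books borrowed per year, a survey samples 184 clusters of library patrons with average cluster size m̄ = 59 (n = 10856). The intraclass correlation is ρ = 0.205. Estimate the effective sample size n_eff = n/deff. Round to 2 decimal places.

842.20

deff = 1 + (59 − 1)·0.205 = 1 + 11.89 = 12.89.
n_eff = 10856 / 12.89 = 842.20.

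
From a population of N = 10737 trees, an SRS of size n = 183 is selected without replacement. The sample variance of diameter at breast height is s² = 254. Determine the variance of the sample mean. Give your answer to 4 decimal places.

Under SRS without replacement, Var(ȳ) = (1 − f)·s²/n with f = n/N = 183/10737 = 0.01704387.
Var(ȳ) = (1 − 0.01704387)·254/183 = 0.98295613·1.3879781 = 1.3643216.

1.3643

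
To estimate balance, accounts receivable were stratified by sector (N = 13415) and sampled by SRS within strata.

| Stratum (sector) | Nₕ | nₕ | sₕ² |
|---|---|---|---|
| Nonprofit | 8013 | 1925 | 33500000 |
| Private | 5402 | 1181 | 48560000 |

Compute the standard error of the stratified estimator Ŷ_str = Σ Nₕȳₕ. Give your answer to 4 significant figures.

1.337 × 10^6

Var(Ŷ_str) = Σₕ Nₕ²(1 − fₕ)sₕ²/nₕ.
Nonprofit: 8013²·(1 − 1925/8013)·33500000/1925 = 8.4895342 × 10^11.
Private: 5402²·(1 − 1181/5402)·48560000/1181 = 9.3755923 × 10^11.
Sum = 1.7865127 × 10^12.
SE = √(1.7865127 × 10^12) = 1.337 × 10^6.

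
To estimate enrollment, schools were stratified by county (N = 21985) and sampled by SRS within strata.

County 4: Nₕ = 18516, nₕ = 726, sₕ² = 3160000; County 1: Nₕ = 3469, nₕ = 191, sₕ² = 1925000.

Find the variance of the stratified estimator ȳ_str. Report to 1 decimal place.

Var(ȳ_str) = Σₕ Wₕ²(1 − fₕ)sₕ²/nₕ with Wₕ = Nₕ/N, N = 21985.
County 4: Wₕ = 0.84221060; term = 0.84221060²·(1 − 0.03920933)·3160000/726 = 2966.338.
County 1: Wₕ = 0.15778940; term = 0.15778940²·(1 − 0.05505909)·1925000/191 = 237.11426.
Sum = 3203.4523.

3203.5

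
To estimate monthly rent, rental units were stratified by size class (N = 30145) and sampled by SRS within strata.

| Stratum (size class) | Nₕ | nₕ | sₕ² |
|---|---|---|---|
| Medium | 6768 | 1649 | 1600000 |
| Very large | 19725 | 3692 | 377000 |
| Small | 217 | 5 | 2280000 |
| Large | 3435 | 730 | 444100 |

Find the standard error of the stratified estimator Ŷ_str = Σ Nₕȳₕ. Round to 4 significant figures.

304200

Var(Ŷ_str) = Σₕ Nₕ²(1 − fₕ)sₕ²/nₕ.
Medium: 6768²·(1 − 1649/6768)·1600000/1649 = 3.3615905 × 10^10.
Very large: 19725²·(1 − 3692/19725)·377000/3692 = 3.2293228 × 10^10.
Small: 217²·(1 − 5/217)·2280000/5 = 2.0977824 × 10^10.
Large: 3435²·(1 − 730/3435)·444100/730 = 5.6526478 × 10^9.
Sum = 9.2539605 × 10^10.
SE = √(9.2539605 × 10^10) = 304200.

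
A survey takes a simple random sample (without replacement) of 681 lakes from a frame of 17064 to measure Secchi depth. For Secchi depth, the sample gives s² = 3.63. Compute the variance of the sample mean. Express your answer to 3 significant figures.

Under SRS without replacement, Var(ȳ) = (1 − f)·s²/n with f = n/N = 681/17064 = 0.03990858.
Var(ȳ) = (1 − 0.03990858)·3.63/681 = 0.96009142·0.0053303965 = 0.0051176679.

0.00512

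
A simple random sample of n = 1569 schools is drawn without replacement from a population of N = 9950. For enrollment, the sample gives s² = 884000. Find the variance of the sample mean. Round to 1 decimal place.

474.6

Under SRS without replacement, Var(ȳ) = (1 − f)·s²/n with f = n/N = 1569/9950 = 0.15768844.
Var(ȳ) = (1 − 0.15768844)·884000/1569 = 0.84231156·563.41619 = 474.57197.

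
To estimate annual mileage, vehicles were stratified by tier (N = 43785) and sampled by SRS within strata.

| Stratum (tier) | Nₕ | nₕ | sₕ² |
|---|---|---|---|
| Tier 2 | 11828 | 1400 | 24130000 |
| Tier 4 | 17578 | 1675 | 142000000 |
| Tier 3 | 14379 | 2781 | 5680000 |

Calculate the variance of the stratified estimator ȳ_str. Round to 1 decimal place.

13648.1

Var(ȳ_str) = Σₕ Wₕ²(1 − fₕ)sₕ²/nₕ with Wₕ = Nₕ/N, N = 43785.
Tier 2: Wₕ = 0.27013818; term = 0.27013818²·(1 − 0.11836321)·24130000/1400 = 1108.8963.
Tier 4: Wₕ = 0.40146169; term = 0.40146169²·(1 − 0.09528957)·142000000/1675 = 12361.505.
Tier 3: Wₕ = 0.32840014; term = 0.32840014²·(1 − 0.19340705)·5680000/2781 = 177.66768.
Sum = 13648.069.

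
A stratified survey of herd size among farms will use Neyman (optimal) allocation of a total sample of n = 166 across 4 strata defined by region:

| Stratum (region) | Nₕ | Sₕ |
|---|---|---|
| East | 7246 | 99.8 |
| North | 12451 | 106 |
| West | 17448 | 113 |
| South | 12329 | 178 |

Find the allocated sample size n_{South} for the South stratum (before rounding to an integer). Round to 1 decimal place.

58.7

Neyman allocation: nₕ = n·NₕSₕ / Σⱼ NⱼSⱼ.
Σ NⱼSⱼ = 7246·99.8 + 12451·106 + 17448·113 + 12329·178 = 6.2091428 × 10^6.
n_{South} = 166·12329·178 / (6.2091428 × 10^6) = 58.7.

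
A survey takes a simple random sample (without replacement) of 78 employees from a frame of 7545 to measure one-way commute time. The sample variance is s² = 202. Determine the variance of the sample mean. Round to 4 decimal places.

Under SRS without replacement, Var(ȳ) = (1 − f)·s²/n with f = n/N = 78/7545 = 0.01033797.
Var(ȳ) = (1 − 0.01033797)·202/78 = 0.98966203·2.5897436 = 2.5629709.

2.5630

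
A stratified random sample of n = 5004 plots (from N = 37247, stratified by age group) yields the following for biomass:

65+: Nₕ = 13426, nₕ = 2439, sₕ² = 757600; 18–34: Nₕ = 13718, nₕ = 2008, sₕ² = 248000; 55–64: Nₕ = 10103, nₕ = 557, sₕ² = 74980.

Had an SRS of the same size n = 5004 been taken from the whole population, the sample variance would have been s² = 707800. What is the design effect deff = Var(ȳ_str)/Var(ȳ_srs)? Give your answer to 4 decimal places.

Var(ȳ_str) = Σ Wₕ²(1−fₕ)sₕ²/nₕ with Wₕ = Nₕ/37247:
  65+: (13426/37247)²·(1−2439/13426)·757600/2439 = 33.027168
  18–34: (13718/37247)²·(1−2008/13718)·248000/2008 = 14.300561
  55–64: (10103/37247)²·(1−557/10103)·74980/557 = 9.3579221
  → Var(ȳ_str) = 56.685651.
Var(ȳ_srs) = (1 − 5004/37247)·707800/5004 = 122.44397.
deff = 56.685651 / 122.44397 = 0.4630.

0.4630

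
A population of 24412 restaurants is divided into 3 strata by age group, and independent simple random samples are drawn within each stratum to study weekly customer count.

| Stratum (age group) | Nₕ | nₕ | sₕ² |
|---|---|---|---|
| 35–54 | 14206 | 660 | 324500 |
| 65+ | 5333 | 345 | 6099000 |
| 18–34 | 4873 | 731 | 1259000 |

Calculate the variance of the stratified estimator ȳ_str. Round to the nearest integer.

1006

Var(ȳ_str) = Σₕ Wₕ²(1 − fₕ)sₕ²/nₕ with Wₕ = Nₕ/N, N = 24412.
35–54: Wₕ = 0.58192692; term = 0.58192692²·(1 − 0.04645924)·324500/660 = 158.76213.
65+: Wₕ = 0.21845814; term = 0.21845814²·(1 − 0.06469154)·6099000/345 = 789.09782.
18–34: Wₕ = 0.19961494; term = 0.19961494²·(1 − 0.15001026)·1259000/731 = 58.33217.
Sum = 1006.1921.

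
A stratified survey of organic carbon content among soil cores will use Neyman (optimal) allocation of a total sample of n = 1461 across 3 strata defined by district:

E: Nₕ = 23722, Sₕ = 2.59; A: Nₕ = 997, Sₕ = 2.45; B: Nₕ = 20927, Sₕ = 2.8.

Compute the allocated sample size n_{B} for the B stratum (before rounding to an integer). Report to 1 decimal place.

699.0

Neyman allocation: nₕ = n·NₕSₕ / Σⱼ NⱼSⱼ.
Σ NⱼSⱼ = 23722·2.59 + 997·2.45 + 20927·2.8 = 122478.23.
n_{B} = 1461·20927·2.8 / 122478.23 = 699.0.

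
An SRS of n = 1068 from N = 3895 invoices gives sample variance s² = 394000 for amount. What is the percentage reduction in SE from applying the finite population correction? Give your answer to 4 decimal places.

f = n/N = 1068/3895 = 0.27419769.
SE_no-fpc = √(s²/n) = 19.20713; SE_fpc = √((1−f)s²/n) = 16.363329.
Ratio = √(1−f) = 0.85194032. Reduction = 100·(1 − 0.85194032) = 14.8060%.

14.8060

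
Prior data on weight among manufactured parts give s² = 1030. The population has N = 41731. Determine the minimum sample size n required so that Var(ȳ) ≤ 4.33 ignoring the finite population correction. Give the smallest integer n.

Without fpc, n₀ = s²/D = 1030/4.33 = 237.8753.
Rounding up, n = 238.

238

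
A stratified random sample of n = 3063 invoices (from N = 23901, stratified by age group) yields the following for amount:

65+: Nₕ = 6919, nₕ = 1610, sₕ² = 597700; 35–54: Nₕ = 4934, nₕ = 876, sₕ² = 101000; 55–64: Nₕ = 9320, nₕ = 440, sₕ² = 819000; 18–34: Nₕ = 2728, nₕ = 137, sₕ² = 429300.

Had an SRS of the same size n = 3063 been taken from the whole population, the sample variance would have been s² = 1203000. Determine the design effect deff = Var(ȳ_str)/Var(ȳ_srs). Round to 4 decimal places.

Var(ȳ_str) = Σ Wₕ²(1−fₕ)sₕ²/nₕ with Wₕ = Nₕ/23901:
  65+: (6919/23901)²·(1−1610/6919)·597700/1610 = 23.871587
  35–54: (4934/23901)²·(1−876/4934)·101000/876 = 4.0410694
  55–64: (9320/23901)²·(1−440/9320)·819000/440 = 269.6671
  18–34: (2728/23901)²·(1−137/2728)·429300/137 = 38.772156
  → Var(ȳ_str) = 336.35191.
Var(ȳ_srs) = (1 − 3063/23901)·1203000/3063 = 342.41958.
deff = 336.35191 / 342.41958 = 0.9823.

0.9823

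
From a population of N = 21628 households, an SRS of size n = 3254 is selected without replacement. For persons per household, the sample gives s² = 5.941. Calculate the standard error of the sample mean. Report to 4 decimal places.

Under SRS without replacement, Var(ȳ) = (1 − f)·s²/n with f = n/N = 3254/21628 = 0.15045312.
Var(ȳ) = (1 − 0.15045312)·5.941/3254 = 0.84954688·0.0018257529 = 0.0015510627.
SE(ȳ) = √(0.0015510627) = 0.0394.

0.0394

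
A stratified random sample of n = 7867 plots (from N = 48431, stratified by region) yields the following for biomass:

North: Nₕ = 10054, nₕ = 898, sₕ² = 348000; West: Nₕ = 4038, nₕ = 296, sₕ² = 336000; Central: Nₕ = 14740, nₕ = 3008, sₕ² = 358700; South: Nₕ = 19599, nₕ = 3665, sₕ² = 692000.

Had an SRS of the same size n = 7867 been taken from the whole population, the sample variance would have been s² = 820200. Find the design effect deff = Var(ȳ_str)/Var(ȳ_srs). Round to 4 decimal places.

Var(ȳ_str) = Σ Wₕ²(1−fₕ)sₕ²/nₕ with Wₕ = Nₕ/48431:
  North: (10054/48431)²·(1−898/10054)·348000/898 = 15.209001
  West: (4038/48431)²·(1−296/4038)·336000/296 = 7.3125827
  Central: (14740/48431)²·(1−3008/14740)·358700/3008 = 8.7917678
  South: (19599/48431)²·(1−3665/19599)·692000/3665 = 25.138767
  → Var(ȳ_str) = 56.452119.
Var(ȳ_srs) = (1 − 7867/48431)·820200/7867 = 87.32286.
deff = 56.452119 / 87.32286 = 0.6465.

0.6465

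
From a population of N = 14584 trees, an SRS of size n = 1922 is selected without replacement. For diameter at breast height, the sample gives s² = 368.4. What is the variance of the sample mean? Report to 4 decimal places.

0.1664

Under SRS without replacement, Var(ȳ) = (1 − f)·s²/n with f = n/N = 1922/14584 = 0.13178826.
Var(ȳ) = (1 − 0.13178826)·368.4/1922 = 0.86821174·0.19167534 = 0.16641478.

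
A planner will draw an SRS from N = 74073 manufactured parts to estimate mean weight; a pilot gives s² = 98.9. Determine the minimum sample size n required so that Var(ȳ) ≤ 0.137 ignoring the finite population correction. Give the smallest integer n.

Without fpc, n₀ = s²/D = 98.9/0.137 = 721.8978.
Rounding up, n = 722.

722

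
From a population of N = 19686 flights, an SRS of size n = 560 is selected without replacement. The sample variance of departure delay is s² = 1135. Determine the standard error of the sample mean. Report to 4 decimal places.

1.4033

Under SRS without replacement, Var(ȳ) = (1 − f)·s²/n with f = n/N = 560/19686 = 0.02844661.
Var(ȳ) = (1 − 0.02844661)·1135/560 = 0.97155339·2.0267857 = 1.9691305.
SE(ȳ) = √(1.9691305) = 1.4033.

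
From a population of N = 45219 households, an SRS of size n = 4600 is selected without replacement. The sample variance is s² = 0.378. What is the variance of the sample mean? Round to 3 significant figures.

Under SRS without replacement, Var(ȳ) = (1 − f)·s²/n with f = n/N = 4600/45219 = 0.10172715.
Var(ȳ) = (1 − 0.10172715)·0.378/4600 = 0.89827285·8.2173913 × 10^-5 = 7.3814595 × 10^-5.

7.38 × 10^-5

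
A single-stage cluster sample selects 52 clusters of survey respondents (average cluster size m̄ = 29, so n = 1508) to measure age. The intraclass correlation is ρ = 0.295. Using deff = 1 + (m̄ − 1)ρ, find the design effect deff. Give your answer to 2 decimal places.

deff = 1 + (29 − 1)·0.295 = 1 + 8.26 = 9.26.

9.26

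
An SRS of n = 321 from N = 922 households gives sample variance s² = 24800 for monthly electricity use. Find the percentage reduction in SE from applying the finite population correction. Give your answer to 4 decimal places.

19.2632

f = n/N = 321/922 = 0.34815618.
SE_no-fpc = √(s²/n) = 8.7896853; SE_fpc = √((1−f)s²/n) = 7.0965146.
Ratio = √(1−f) = 0.80736845. Reduction = 100·(1 − 0.80736845) = 19.2632%.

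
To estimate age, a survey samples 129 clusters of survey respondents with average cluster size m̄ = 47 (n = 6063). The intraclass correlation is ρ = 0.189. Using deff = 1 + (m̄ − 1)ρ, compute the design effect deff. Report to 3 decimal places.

9.694

deff = 1 + (47 − 1)·0.189 = 1 + 8.694 = 9.694.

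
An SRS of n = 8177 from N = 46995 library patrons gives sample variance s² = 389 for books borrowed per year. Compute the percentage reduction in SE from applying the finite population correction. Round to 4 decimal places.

f = n/N = 8177/46995 = 0.17399723.
SE_no-fpc = √(s²/n) = 0.21811112; SE_fpc = √((1−f)s²/n) = 0.19822962.
Ratio = √(1−f) = 0.90884694. Reduction = 100·(1 − 0.90884694) = 9.1153%.

9.1153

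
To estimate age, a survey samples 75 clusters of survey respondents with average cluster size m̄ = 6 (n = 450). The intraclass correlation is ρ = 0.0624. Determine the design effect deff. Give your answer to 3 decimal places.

1.312

deff = 1 + (6 − 1)·0.0624 = 1 + 0.312 = 1.312.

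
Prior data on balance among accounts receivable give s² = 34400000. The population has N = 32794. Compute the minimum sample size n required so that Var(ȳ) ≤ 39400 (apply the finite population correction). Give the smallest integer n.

Without fpc, n₀ = s²/D = 34400000/39400 = 873.0964.
With fpc, (1 − n/N)·s²/n ≤ D requires n ≥ n₀/(1 + n₀/N) = 873.0964/(1 + 873.0964/32794) = 850.4542.
Rounding up, n = 851.

851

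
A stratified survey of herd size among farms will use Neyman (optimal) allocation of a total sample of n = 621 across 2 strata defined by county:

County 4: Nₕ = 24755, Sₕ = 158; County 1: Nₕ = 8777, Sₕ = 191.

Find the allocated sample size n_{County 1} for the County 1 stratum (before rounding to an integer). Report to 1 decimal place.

Neyman allocation: nₕ = n·NₕSₕ / Σⱼ NⱼSⱼ.
Σ NⱼSⱼ = 24755·158 + 8777·191 = 5.587697 × 10^6.
n_{County 1} = 621·8777·191 / (5.587697 × 10^6) = 186.3.

186.3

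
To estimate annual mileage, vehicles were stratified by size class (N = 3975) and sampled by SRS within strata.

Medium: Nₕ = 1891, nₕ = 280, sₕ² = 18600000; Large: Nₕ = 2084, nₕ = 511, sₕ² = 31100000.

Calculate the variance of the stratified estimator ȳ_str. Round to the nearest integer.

Var(ȳ_str) = Σₕ Wₕ²(1 − fₕ)sₕ²/nₕ with Wₕ = Nₕ/N, N = 3975.
Medium: Wₕ = 0.47572327; term = 0.47572327²·(1 − 0.14806980)·18600000/280 = 12807.599.
Large: Wₕ = 0.52427673; term = 0.52427673²·(1 − 0.24520154)·31100000/511 = 12626.752.
Sum = 25434.351.

25434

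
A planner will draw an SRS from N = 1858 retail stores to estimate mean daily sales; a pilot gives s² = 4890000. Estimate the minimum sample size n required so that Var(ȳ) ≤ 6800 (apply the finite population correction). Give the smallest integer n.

519

Without fpc, n₀ = s²/D = 4890000/6800 = 719.1176.
With fpc, (1 − n/N)·s²/n ≤ D requires n ≥ n₀/(1 + n₀/N) = 719.1176/(1 + 719.1176/1858) = 518.4554.
Rounding up, n = 519.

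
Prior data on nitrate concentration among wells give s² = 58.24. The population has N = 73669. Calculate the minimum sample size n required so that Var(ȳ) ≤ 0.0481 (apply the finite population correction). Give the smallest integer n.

1192

Without fpc, n₀ = s²/D = 58.24/0.0481 = 1210.8108.
With fpc, (1 − n/N)·s²/n ≤ D requires n ≥ n₀/(1 + n₀/N) = 1210.8108/(1 + 1210.8108/73669) = 1191.2319.
Rounding up, n = 1192.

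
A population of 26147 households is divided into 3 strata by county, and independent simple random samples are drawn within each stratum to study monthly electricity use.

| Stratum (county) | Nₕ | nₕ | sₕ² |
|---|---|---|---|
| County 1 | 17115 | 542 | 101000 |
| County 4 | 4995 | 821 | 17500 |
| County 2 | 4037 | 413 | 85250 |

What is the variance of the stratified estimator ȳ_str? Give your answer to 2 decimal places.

Var(ȳ_str) = Σₕ Wₕ²(1 − fₕ)sₕ²/nₕ with Wₕ = Nₕ/N, N = 26147.
County 1: Wₕ = 0.65456840; term = 0.65456840²·(1 − 0.03166813)·101000/542 = 77.313687.
County 4: Wₕ = 0.19103530; term = 0.19103530²·(1 − 0.16436436)·17500/821 = 0.65003852.
County 2: Wₕ = 0.15439630; term = 0.15439630²·(1 − 0.10230369)·85250/413 = 4.4172049.
Sum = 82.38093.

82.38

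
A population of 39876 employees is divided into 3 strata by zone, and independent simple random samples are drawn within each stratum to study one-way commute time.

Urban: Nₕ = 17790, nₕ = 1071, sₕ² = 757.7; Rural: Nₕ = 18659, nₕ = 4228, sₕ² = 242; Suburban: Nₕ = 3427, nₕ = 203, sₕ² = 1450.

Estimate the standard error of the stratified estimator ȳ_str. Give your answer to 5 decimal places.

0.43779

Var(ȳ_str) = Σₕ Wₕ²(1 − fₕ)sₕ²/nₕ with Wₕ = Nₕ/N, N = 39876.
Urban: Wₕ = 0.44613301; term = 0.44613301²·(1 − 0.06020236)·757.7/1071 = 0.13233383.
Rural: Wₕ = 0.46792557; term = 0.46792557²·(1 − 0.22659307)·242/4228 = 0.0096926382.
Suburban: Wₕ = 0.08594142; term = 0.08594142²·(1 − 0.05923548)·1450/203 = 0.04963156.
Sum = 0.19165803.
SE = √(0.19165803) = 0.43779.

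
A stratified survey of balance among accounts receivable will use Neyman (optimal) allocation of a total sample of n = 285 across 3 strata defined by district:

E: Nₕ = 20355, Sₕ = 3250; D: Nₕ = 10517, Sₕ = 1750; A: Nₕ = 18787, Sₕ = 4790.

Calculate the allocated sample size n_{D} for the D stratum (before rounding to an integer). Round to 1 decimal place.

Neyman allocation: nₕ = n·NₕSₕ / Σⱼ NⱼSⱼ.
Σ NⱼSⱼ = 20355·3250 + 10517·1750 + 18787·4790 = 1.7454823 × 10^8.
n_{D} = 285·10517·1750 / (1.7454823 × 10^8) = 30.1.

30.1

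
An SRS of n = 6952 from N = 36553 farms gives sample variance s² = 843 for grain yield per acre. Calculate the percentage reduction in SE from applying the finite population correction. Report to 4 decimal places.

f = n/N = 6952/36553 = 0.19018959.
SE_no-fpc = √(s²/n) = 0.34822416; SE_fpc = √((1−f)s²/n) = 0.31336507.
Ratio = √(1−f) = 0.89989467. Reduction = 100·(1 − 0.89989467) = 10.0105%.

10.0105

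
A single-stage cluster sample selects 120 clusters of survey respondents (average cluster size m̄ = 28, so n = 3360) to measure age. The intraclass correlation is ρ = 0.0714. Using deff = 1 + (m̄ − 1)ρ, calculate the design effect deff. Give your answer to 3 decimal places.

2.928

deff = 1 + (28 − 1)·0.0714 = 1 + 1.9278 = 2.9278.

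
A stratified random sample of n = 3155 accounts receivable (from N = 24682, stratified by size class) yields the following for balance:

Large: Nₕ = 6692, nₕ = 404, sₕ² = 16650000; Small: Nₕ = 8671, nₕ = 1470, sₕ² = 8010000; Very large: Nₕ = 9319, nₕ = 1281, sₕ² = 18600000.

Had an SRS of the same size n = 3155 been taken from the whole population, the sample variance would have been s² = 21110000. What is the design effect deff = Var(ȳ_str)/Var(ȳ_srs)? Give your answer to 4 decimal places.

Var(ȳ_str) = Σ Wₕ²(1−fₕ)sₕ²/nₕ with Wₕ = Nₕ/24682:
  Large: (6692/24682)²·(1−404/6692)·16650000/404 = 2846.6931
  Small: (8671/24682)²·(1−1470/8671)·8010000/1470 = 558.49139
  Very large: (9319/24682)²·(1−1281/9319)·18600000/1281 = 1785.3379
  → Var(ȳ_str) = 5190.5224.
Var(ȳ_srs) = (1 − 3155/24682)·21110000/3155 = 5835.6876.
deff = 5190.5224 / 5835.6876 = 0.8894.

0.8894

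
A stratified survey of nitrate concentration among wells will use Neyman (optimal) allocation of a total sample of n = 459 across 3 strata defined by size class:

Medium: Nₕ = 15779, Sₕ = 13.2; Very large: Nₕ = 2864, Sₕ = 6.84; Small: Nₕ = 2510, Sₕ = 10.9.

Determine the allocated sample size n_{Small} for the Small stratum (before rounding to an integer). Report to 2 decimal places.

Neyman allocation: nₕ = n·NₕSₕ / Σⱼ NⱼSⱼ.
Σ NⱼSⱼ = 15779·13.2 + 2864·6.84 + 2510·10.9 = 255231.56.
n_{Small} = 459·2510·10.9 / 255231.56 = 49.20.

49.20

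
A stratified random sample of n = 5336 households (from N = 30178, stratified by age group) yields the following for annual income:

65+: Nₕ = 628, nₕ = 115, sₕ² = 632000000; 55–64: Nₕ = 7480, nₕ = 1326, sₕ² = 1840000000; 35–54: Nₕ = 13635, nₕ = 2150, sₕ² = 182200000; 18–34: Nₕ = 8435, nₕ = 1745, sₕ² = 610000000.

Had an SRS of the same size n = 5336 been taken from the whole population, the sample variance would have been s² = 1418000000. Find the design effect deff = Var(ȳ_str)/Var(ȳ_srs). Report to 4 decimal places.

Var(ȳ_str) = Σ Wₕ²(1−fₕ)sₕ²/nₕ with Wₕ = Nₕ/30178:
  65+: (628/30178)²·(1−115/628)·632000000/115 = 1944.0854
  55–64: (7480/30178)²·(1−1326/7480)·1840000000/1326 = 70137.855
  35–54: (13635/30178)²·(1−2150/13635)·182200000/2150 = 14571.865
  18–34: (8435/30178)²·(1−1745/8435)·610000000/1745 = 21660.312
  → Var(ȳ_str) = 108314.12.
Var(ȳ_srs) = (1 − 5336/30178)·1418000000/5336 = 218754.26.
deff = 108314.12 / 218754.26 = 0.4951.

0.4951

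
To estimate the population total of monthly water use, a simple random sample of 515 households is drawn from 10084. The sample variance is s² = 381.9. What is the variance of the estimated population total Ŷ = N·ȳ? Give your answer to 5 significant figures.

Var(Ŷ) = N²·Var(ȳ) = N²·(1 − n/N)·s²/n.
f = 515/10084 = 0.05107100; Var(ȳ) = 0.94892900·381.9/515 = 0.70368152.
Var(Ŷ) = 10084² · 0.70368152 = 7.1555302 × 10^7.

7.1555 × 10^7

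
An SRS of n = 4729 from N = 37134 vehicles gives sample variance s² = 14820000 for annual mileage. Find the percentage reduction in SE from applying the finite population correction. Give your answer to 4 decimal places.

f = n/N = 4729/37134 = 0.12734960.
SE_no-fpc = √(s²/n) = 55.980844; SE_fpc = √((1−f)s²/n) = 52.294931.
Ratio = √(1−f) = 0.93415759. Reduction = 100·(1 − 0.93415759) = 6.5842%.

6.5842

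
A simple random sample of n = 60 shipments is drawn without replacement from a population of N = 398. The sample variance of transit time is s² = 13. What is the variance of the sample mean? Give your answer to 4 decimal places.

0.1840

Under SRS without replacement, Var(ȳ) = (1 − f)·s²/n with f = n/N = 60/398 = 0.15075377.
Var(ȳ) = (1 − 0.15075377)·13/60 = 0.84924623·0.21666667 = 0.18400335.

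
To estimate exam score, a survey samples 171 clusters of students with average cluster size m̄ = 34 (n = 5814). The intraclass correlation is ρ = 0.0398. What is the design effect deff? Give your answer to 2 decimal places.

2.31

deff = 1 + (34 − 1)·0.0398 = 1 + 1.3134 = 2.3134.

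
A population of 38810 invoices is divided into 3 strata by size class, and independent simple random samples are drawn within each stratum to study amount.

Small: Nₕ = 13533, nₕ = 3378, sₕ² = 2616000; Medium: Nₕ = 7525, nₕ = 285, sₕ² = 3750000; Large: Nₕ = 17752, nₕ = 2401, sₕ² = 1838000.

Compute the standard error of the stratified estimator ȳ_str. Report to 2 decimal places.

26.17

Var(ȳ_str) = Σₕ Wₕ²(1 − fₕ)sₕ²/nₕ with Wₕ = Nₕ/N, N = 38810.
Small: Wₕ = 0.34869879; term = 0.34869879²·(1 − 0.24961206)·2616000/3378 = 70.658566.
Medium: Wₕ = 0.19389333; term = 0.19389333²·(1 − 0.03787375)·3750000/285 = 475.93122.
Large: Wₕ = 0.45740788; term = 0.45740788²·(1 − 0.13525237)·1838000/2401 = 138.50008.
Sum = 685.08987.
SE = √(685.08987) = 26.17.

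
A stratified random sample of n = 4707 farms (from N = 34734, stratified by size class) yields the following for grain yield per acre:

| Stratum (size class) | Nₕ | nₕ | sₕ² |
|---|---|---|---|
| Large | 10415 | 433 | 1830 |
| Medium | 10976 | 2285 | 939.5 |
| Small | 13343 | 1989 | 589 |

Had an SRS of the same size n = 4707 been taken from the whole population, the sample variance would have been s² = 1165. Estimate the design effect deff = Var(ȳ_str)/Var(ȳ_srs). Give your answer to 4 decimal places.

2.0279

Var(ȳ_str) = Σ Wₕ²(1−fₕ)sₕ²/nₕ with Wₕ = Nₕ/34734:
  Large: (10415/34734)²·(1−433/10415)·1830/433 = 0.36419203
  Medium: (10976/34734)²·(1−2285/10976)·939.5/2285 = 0.03250984
  Small: (13343/34734)²·(1−1989/13343)·589/1989 = 0.037185471
  → Var(ȳ_str) = 0.43388734.
Var(ȳ_srs) = (1 − 4707/34734)·1165/4707 = 0.21396309.
deff = 0.43388734 / 0.21396309 = 2.0279.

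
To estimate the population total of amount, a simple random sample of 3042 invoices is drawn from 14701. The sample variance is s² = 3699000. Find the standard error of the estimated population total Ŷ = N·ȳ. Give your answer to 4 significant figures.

456500

Var(Ŷ) = N²·Var(ȳ) = N²·(1 − n/N)·s²/n.
f = 3042/14701 = 0.20692470; Var(ȳ) = 0.79307530·3699000/3042 = 964.3608.
Var(Ŷ) = 14701² · 964.3608 = 2.0841708 × 10^11.
SE(Ŷ) = √(2.0841708 × 10^11) = 456500.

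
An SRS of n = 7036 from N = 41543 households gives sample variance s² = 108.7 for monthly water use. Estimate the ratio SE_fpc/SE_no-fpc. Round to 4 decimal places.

0.9114

f = n/N = 7036/41543 = 0.16936668.
SE_no-fpc = √(s²/n) = 0.12429448; SE_fpc = √((1−f)s²/n) = 0.11328086.
Ratio = √(1−f) = 0.91139087.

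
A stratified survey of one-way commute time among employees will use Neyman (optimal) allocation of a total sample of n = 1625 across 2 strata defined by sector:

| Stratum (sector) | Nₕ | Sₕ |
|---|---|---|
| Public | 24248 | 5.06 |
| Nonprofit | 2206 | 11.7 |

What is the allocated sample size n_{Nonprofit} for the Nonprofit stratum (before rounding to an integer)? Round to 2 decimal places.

Neyman allocation: nₕ = n·NₕSₕ / Σⱼ NⱼSⱼ.
Σ NⱼSⱼ = 24248·5.06 + 2206·11.7 = 148505.08.
n_{Nonprofit} = 1625·2206·11.7 / 148505.08 = 282.43.

282.43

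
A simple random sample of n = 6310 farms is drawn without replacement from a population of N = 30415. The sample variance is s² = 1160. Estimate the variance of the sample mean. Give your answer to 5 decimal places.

Under SRS without replacement, Var(ȳ) = (1 − f)·s²/n with f = n/N = 6310/30415 = 0.20746342.
Var(ȳ) = (1 − 0.20746342)·1160/6310 = 0.79253658·0.18383518 = 0.14569611.

0.14570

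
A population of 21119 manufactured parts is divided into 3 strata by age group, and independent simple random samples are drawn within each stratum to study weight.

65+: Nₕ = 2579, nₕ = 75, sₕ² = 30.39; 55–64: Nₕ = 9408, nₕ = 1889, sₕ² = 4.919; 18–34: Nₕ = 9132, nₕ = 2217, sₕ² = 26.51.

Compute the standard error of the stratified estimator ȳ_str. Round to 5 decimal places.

0.08929

Var(ȳ_str) = Σₕ Wₕ²(1 − fₕ)sₕ²/nₕ with Wₕ = Nₕ/N, N = 21119.
65+: Wₕ = 0.12211752; term = 0.12211752²·(1 − 0.02908104)·30.39/75 = 0.0058668962.
55–64: Wₕ = 0.44547564; term = 0.44547564²·(1 − 0.20078656)·4.919/1889 = 4.1300524 × 10^-4.
18–34: Wₕ = 0.43240684; term = 0.43240684²·(1 − 0.24277267)·26.51/2217 = 0.001692994.
Sum = 0.0079728954.
SE = √(0.0079728954) = 0.08929.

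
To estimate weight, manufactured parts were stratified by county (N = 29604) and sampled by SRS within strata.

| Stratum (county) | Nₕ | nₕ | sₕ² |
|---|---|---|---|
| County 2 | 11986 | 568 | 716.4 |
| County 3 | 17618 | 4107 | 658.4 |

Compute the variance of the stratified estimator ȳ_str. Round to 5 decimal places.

Var(ȳ_str) = Σₕ Wₕ²(1 − fₕ)sₕ²/nₕ with Wₕ = Nₕ/N, N = 29604.
County 2: Wₕ = 0.40487772; term = 0.40487772²·(1 − 0.04738862)·716.4/568 = 0.1969567.
County 3: Wₕ = 0.59512228; term = 0.59512228²·(1 − 0.23311386)·658.4/4107 = 0.043542005.
Sum = 0.24049871.

0.24050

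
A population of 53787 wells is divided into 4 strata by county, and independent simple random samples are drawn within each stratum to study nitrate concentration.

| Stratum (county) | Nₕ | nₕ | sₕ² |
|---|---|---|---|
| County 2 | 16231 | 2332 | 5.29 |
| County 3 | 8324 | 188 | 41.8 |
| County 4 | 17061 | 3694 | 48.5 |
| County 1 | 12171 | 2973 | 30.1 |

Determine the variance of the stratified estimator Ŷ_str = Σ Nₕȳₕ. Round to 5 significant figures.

1.9697 × 10^7

Var(Ŷ_str) = Σₕ Nₕ²(1 − fₕ)sₕ²/nₕ.
County 2: 16231²·(1 − 2332/16231)·5.29/2332 = 511747.77.
County 3: 8324²·(1 − 188/8324)·41.8/188 = 1.5057797 × 10^7.
County 4: 17061²·(1 − 3694/17061)·48.5/3694 = 2.994217 × 10^6.
County 1: 12171²·(1 − 2973/12171)·30.1/2973 = 1.133421 × 10^6.
Sum = 1.9697183 × 10^7.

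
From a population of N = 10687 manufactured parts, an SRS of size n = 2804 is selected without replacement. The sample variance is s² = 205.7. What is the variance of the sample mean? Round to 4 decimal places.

Under SRS without replacement, Var(ȳ) = (1 − f)·s²/n with f = n/N = 2804/10687 = 0.26237485.
Var(ȳ) = (1 − 0.26237485)·205.7/2804 = 0.73762515·0.073359486 = 0.054111802.

0.0541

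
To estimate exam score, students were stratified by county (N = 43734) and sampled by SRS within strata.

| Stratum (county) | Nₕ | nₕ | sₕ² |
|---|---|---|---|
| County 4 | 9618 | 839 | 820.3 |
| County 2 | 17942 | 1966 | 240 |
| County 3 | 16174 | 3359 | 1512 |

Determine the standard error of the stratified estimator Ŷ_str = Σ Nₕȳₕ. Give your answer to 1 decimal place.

14520.5

Var(Ŷ_str) = Σₕ Nₕ²(1 − fₕ)sₕ²/nₕ.
County 4: 9618²·(1 − 839/9618)·820.3/839 = 8.2554466 × 10^7.
County 2: 17942²·(1 − 1966/17942)·240/1966 = 3.4991828 × 10^7.
County 3: 16174²·(1 − 3359/16174)·1512/3359 = 9.3299182 × 10^7.
Sum = 2.1084548 × 10^8.
SE = √(2.1084548 × 10^8) = 14520.5.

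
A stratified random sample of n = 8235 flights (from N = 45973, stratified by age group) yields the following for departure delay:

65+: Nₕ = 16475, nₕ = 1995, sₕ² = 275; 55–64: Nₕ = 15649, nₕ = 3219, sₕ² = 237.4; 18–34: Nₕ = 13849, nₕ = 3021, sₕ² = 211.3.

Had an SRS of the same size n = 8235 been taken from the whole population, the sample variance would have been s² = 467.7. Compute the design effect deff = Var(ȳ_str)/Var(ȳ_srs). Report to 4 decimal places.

0.5858

Var(ȳ_str) = Σ Wₕ²(1−fₕ)sₕ²/nₕ with Wₕ = Nₕ/45973:
  65+: (16475/45973)²·(1−1995/16475)·275/1995 = 0.015558871
  55–64: (15649/45973)²·(1−3219/15649)·237.4/3219 = 0.0067875301
  18–34: (13849/45973)²·(1−3021/13849)·211.3/3021 = 0.0049626054
  → Var(ȳ_str) = 0.027309007.
Var(ȳ_srs) = (1 − 8235/45973)·467.7/8235 = 0.046620809.
deff = 0.027309007 / 0.046620809 = 0.5858.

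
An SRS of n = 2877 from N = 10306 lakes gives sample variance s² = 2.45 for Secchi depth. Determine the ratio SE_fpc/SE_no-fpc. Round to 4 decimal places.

0.8490

f = n/N = 2877/10306 = 0.27915777.
SE_no-fpc = √(s²/n) = 0.02918187; SE_fpc = √((1−f)s²/n) = 0.024776116.
Ratio = √(1−f) = 0.84902428.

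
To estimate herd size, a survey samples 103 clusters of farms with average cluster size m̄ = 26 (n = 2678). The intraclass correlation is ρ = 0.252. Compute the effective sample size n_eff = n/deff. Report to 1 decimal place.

deff = 1 + (26 − 1)·0.252 = 1 + 6.3 = 7.3.
n_eff = 2678 / 7.3 = 366.8.

366.8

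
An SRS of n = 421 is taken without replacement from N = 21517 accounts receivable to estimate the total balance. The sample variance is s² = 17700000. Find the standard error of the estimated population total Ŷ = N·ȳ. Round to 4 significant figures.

Var(Ŷ) = N²·Var(ȳ) = N²·(1 − n/N)·s²/n.
f = 421/21517 = 0.01956592; Var(ȳ) = 0.98043408·17700000/421 = 41220.15.
Var(Ŷ) = 21517² · 41220.15 = 1.9084158 × 10^13.
SE(Ŷ) = √(1.9084158 × 10^13) = 4.369 × 10^6.

4.369 × 10^6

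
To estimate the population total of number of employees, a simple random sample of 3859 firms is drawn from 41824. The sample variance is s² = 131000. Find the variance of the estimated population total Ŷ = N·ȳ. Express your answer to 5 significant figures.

5.3902 × 10^10

Var(Ŷ) = N²·Var(ȳ) = N²·(1 − n/N)·s²/n.
f = 3859/41824 = 0.09226760; Var(ȳ) = 0.90773240·131000/3859 = 30.814445.
Var(Ŷ) = 41824² · 30.814445 = 5.3902075 × 10^10.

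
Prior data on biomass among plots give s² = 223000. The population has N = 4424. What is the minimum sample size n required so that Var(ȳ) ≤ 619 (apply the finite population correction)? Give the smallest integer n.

Without fpc, n₀ = s²/D = 223000/619 = 360.2585.
With fpc, (1 − n/N)·s²/n ≤ D requires n ≥ n₀/(1 + n₀/N) = 360.2585/(1 + 360.2585/4424) = 333.1307.
Rounding up, n = 334.

334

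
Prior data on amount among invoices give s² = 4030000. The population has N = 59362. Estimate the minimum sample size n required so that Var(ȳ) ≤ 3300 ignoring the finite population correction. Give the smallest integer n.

Without fpc, n₀ = s²/D = 4030000/3300 = 1221.2121.
Rounding up, n = 1222.

1222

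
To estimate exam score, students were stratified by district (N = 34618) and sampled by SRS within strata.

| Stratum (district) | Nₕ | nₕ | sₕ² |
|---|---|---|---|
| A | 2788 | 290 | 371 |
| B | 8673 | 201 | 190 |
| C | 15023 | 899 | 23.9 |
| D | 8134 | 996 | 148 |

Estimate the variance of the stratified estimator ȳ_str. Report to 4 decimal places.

Var(ȳ_str) = Σₕ Wₕ²(1 − fₕ)sₕ²/nₕ with Wₕ = Nₕ/N, N = 34618.
A: Wₕ = 0.08053614; term = 0.08053614²·(1 − 0.10401722)·371/290 = 0.0074345925.
B: Wₕ = 0.25053440; term = 0.25053440²·(1 − 0.02317537)·190/201 = 0.057957399.
C: Wₕ = 0.43396499; term = 0.43396499²·(1 − 0.05984158)·23.9/899 = 0.0047070481.
D: Wₕ = 0.23496447; term = 0.23496447²·(1 − 0.12244898)·148/996 = 0.0071991155.
Sum = 0.077298155.

0.0773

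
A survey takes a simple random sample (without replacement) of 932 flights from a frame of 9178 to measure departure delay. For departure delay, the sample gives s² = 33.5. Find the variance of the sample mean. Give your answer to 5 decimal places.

0.03229

Under SRS without replacement, Var(ȳ) = (1 − f)·s²/n with f = n/N = 932/9178 = 0.10154718.
Var(ȳ) = (1 − 0.10154718)·33.5/932 = 0.89845282·0.035944206 = 0.032294173.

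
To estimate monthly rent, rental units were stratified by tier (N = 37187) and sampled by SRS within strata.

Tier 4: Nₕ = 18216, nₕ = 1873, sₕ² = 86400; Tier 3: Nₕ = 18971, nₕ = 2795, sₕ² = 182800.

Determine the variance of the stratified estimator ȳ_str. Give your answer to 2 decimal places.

Var(ȳ_str) = Σₕ Wₕ²(1 − fₕ)sₕ²/nₕ with Wₕ = Nₕ/N, N = 37187.
Tier 4: Wₕ = 0.48984860; term = 0.48984860²·(1 − 0.10282170)·86400/1873 = 9.9306683.
Tier 3: Wₕ = 0.51015140; term = 0.51015140²·(1 − 0.14733014)·182800/2795 = 14.513543.
Sum = 24.444211.

24.44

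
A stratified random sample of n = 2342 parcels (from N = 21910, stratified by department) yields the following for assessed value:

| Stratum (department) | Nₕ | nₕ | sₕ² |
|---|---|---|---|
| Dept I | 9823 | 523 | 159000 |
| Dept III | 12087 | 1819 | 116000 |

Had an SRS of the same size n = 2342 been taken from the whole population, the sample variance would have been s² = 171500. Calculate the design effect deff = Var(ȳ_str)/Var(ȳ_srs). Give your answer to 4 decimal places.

1.1367

Var(ȳ_str) = Σ Wₕ²(1−fₕ)sₕ²/nₕ with Wₕ = Nₕ/21910:
  Dept I: (9823/21910)²·(1−523/9823)·159000/523 = 57.854584
  Dept III: (12087/21910)²·(1−1819/12087)·116000/1819 = 16.487124
  → Var(ȳ_str) = 74.341708.
Var(ȳ_srs) = (1 − 2342/21910)·171500/2342 = 65.400534.
deff = 74.341708 / 65.400534 = 1.1367.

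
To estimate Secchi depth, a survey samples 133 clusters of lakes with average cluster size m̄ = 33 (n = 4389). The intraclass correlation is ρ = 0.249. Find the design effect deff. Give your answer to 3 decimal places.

deff = 1 + (33 − 1)·0.249 = 1 + 7.968 = 8.968.

8.968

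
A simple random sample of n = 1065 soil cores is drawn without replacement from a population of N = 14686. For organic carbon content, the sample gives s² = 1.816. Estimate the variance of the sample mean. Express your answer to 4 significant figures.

0.001582

Under SRS without replacement, Var(ȳ) = (1 − f)·s²/n with f = n/N = 1065/14686 = 0.07251804.
Var(ȳ) = (1 − 0.07251804)·1.816/1065 = 0.92748196·0.0017051643 = 0.0015815091.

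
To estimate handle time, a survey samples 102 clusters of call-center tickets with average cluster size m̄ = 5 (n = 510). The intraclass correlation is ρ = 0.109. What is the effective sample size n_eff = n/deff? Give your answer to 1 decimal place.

deff = 1 + (5 − 1)·0.109 = 1 + 0.436 = 1.436.
n_eff = 510 / 1.436 = 355.2.

355.2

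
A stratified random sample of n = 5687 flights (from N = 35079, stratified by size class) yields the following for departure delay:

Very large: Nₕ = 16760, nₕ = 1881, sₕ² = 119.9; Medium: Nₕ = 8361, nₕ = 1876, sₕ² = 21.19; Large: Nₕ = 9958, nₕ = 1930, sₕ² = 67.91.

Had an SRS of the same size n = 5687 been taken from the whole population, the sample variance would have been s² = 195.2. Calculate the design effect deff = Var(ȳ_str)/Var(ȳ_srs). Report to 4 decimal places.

Var(ȳ_str) = Σ Wₕ²(1−fₕ)sₕ²/nₕ with Wₕ = Nₕ/35079:
  Very large: (16760/35079)²·(1−1881/16760)·119.9/1881 = 0.012917657
  Medium: (8361/35079)²·(1−1876/8361)·21.19/1876 = 4.977049 × 10^-4
  Large: (9958/35079)²·(1−1930/9958)·67.91/1930 = 0.0022859225
  → Var(ȳ_str) = 0.015701284.
Var(ȳ_srs) = (1 − 5687/35079)·195.2/5687 = 0.028759314.
deff = 0.015701284 / 0.028759314 = 0.5460.

0.5460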